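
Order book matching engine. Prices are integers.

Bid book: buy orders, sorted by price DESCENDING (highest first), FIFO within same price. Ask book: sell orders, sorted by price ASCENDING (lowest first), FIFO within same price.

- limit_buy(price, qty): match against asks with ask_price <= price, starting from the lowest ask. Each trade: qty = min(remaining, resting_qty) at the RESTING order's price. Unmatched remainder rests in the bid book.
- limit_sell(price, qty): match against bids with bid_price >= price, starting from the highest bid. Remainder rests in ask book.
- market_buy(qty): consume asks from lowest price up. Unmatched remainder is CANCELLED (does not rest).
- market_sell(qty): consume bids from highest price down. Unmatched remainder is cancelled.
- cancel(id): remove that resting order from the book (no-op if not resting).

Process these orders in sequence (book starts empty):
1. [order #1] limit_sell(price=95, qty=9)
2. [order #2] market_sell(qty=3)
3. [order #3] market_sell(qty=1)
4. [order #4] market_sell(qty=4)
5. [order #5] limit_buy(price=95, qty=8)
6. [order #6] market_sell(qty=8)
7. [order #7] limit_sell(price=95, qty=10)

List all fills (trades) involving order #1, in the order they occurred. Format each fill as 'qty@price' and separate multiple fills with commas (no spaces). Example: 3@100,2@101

Answer: 8@95

Derivation:
After op 1 [order #1] limit_sell(price=95, qty=9): fills=none; bids=[-] asks=[#1:9@95]
After op 2 [order #2] market_sell(qty=3): fills=none; bids=[-] asks=[#1:9@95]
After op 3 [order #3] market_sell(qty=1): fills=none; bids=[-] asks=[#1:9@95]
After op 4 [order #4] market_sell(qty=4): fills=none; bids=[-] asks=[#1:9@95]
After op 5 [order #5] limit_buy(price=95, qty=8): fills=#5x#1:8@95; bids=[-] asks=[#1:1@95]
After op 6 [order #6] market_sell(qty=8): fills=none; bids=[-] asks=[#1:1@95]
After op 7 [order #7] limit_sell(price=95, qty=10): fills=none; bids=[-] asks=[#1:1@95 #7:10@95]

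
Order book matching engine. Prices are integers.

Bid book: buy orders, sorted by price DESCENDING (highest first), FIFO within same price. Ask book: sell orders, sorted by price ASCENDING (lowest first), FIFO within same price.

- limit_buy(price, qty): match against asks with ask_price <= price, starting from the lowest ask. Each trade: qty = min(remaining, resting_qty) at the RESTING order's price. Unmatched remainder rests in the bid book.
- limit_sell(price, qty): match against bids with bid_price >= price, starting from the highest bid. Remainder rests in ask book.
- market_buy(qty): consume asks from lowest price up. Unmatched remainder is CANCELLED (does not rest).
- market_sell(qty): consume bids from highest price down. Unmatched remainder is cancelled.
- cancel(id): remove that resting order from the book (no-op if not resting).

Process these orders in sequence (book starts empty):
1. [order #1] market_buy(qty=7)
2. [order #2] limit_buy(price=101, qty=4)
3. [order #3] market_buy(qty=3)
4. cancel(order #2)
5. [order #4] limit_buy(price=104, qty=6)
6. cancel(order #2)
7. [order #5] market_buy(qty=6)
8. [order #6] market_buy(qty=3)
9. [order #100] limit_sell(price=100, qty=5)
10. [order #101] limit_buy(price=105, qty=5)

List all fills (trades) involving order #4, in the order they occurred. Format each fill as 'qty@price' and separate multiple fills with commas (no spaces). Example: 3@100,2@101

After op 1 [order #1] market_buy(qty=7): fills=none; bids=[-] asks=[-]
After op 2 [order #2] limit_buy(price=101, qty=4): fills=none; bids=[#2:4@101] asks=[-]
After op 3 [order #3] market_buy(qty=3): fills=none; bids=[#2:4@101] asks=[-]
After op 4 cancel(order #2): fills=none; bids=[-] asks=[-]
After op 5 [order #4] limit_buy(price=104, qty=6): fills=none; bids=[#4:6@104] asks=[-]
After op 6 cancel(order #2): fills=none; bids=[#4:6@104] asks=[-]
After op 7 [order #5] market_buy(qty=6): fills=none; bids=[#4:6@104] asks=[-]
After op 8 [order #6] market_buy(qty=3): fills=none; bids=[#4:6@104] asks=[-]
After op 9 [order #100] limit_sell(price=100, qty=5): fills=#4x#100:5@104; bids=[#4:1@104] asks=[-]
After op 10 [order #101] limit_buy(price=105, qty=5): fills=none; bids=[#101:5@105 #4:1@104] asks=[-]

Answer: 5@104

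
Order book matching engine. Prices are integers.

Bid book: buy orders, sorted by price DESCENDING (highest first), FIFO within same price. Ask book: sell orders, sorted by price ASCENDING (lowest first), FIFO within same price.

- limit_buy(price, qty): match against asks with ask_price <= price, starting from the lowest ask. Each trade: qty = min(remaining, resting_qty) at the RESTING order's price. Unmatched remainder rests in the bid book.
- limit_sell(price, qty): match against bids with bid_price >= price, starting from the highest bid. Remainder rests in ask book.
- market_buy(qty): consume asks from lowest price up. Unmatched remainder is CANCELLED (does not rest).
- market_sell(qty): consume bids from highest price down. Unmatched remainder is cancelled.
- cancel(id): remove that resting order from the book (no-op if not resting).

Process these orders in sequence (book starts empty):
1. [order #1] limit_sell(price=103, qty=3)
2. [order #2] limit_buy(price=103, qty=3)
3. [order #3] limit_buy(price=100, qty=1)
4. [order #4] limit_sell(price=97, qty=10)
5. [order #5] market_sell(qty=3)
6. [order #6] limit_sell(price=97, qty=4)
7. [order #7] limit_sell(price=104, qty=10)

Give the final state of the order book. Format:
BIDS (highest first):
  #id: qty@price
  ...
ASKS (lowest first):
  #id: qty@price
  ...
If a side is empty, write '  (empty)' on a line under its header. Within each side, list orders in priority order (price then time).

After op 1 [order #1] limit_sell(price=103, qty=3): fills=none; bids=[-] asks=[#1:3@103]
After op 2 [order #2] limit_buy(price=103, qty=3): fills=#2x#1:3@103; bids=[-] asks=[-]
After op 3 [order #3] limit_buy(price=100, qty=1): fills=none; bids=[#3:1@100] asks=[-]
After op 4 [order #4] limit_sell(price=97, qty=10): fills=#3x#4:1@100; bids=[-] asks=[#4:9@97]
After op 5 [order #5] market_sell(qty=3): fills=none; bids=[-] asks=[#4:9@97]
After op 6 [order #6] limit_sell(price=97, qty=4): fills=none; bids=[-] asks=[#4:9@97 #6:4@97]
After op 7 [order #7] limit_sell(price=104, qty=10): fills=none; bids=[-] asks=[#4:9@97 #6:4@97 #7:10@104]

Answer: BIDS (highest first):
  (empty)
ASKS (lowest first):
  #4: 9@97
  #6: 4@97
  #7: 10@104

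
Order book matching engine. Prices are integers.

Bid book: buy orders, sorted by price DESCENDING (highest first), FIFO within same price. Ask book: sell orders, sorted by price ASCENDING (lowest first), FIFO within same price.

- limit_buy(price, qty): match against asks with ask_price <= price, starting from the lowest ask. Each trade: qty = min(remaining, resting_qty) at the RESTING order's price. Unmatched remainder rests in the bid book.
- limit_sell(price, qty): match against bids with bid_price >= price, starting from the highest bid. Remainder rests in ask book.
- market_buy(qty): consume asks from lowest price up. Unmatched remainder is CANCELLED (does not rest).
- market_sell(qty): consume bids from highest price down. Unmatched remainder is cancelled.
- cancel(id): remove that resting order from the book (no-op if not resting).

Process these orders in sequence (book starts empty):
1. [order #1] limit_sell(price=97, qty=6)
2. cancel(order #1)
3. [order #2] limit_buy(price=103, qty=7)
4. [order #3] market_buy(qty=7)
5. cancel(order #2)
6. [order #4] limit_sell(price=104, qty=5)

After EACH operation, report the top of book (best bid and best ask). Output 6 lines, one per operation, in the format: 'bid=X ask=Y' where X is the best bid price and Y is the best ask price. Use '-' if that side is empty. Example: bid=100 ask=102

Answer: bid=- ask=97
bid=- ask=-
bid=103 ask=-
bid=103 ask=-
bid=- ask=-
bid=- ask=104

Derivation:
After op 1 [order #1] limit_sell(price=97, qty=6): fills=none; bids=[-] asks=[#1:6@97]
After op 2 cancel(order #1): fills=none; bids=[-] asks=[-]
After op 3 [order #2] limit_buy(price=103, qty=7): fills=none; bids=[#2:7@103] asks=[-]
After op 4 [order #3] market_buy(qty=7): fills=none; bids=[#2:7@103] asks=[-]
After op 5 cancel(order #2): fills=none; bids=[-] asks=[-]
After op 6 [order #4] limit_sell(price=104, qty=5): fills=none; bids=[-] asks=[#4:5@104]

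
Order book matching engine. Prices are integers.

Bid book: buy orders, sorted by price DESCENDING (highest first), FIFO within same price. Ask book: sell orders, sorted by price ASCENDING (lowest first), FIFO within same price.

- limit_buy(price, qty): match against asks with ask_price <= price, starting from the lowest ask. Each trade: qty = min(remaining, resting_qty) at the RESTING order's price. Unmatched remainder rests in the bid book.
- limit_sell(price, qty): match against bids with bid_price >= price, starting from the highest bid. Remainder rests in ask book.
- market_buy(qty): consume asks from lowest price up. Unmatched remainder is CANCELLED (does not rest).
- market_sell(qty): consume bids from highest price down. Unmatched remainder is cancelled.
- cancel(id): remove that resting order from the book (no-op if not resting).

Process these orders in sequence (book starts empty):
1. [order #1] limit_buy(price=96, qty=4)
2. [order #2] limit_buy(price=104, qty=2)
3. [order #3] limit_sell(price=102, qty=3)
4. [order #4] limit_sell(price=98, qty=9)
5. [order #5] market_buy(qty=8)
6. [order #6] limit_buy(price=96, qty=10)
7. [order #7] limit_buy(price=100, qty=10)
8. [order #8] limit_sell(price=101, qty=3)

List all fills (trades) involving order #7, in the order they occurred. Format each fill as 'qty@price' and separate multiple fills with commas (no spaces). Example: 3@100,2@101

After op 1 [order #1] limit_buy(price=96, qty=4): fills=none; bids=[#1:4@96] asks=[-]
After op 2 [order #2] limit_buy(price=104, qty=2): fills=none; bids=[#2:2@104 #1:4@96] asks=[-]
After op 3 [order #3] limit_sell(price=102, qty=3): fills=#2x#3:2@104; bids=[#1:4@96] asks=[#3:1@102]
After op 4 [order #4] limit_sell(price=98, qty=9): fills=none; bids=[#1:4@96] asks=[#4:9@98 #3:1@102]
After op 5 [order #5] market_buy(qty=8): fills=#5x#4:8@98; bids=[#1:4@96] asks=[#4:1@98 #3:1@102]
After op 6 [order #6] limit_buy(price=96, qty=10): fills=none; bids=[#1:4@96 #6:10@96] asks=[#4:1@98 #3:1@102]
After op 7 [order #7] limit_buy(price=100, qty=10): fills=#7x#4:1@98; bids=[#7:9@100 #1:4@96 #6:10@96] asks=[#3:1@102]
After op 8 [order #8] limit_sell(price=101, qty=3): fills=none; bids=[#7:9@100 #1:4@96 #6:10@96] asks=[#8:3@101 #3:1@102]

Answer: 1@98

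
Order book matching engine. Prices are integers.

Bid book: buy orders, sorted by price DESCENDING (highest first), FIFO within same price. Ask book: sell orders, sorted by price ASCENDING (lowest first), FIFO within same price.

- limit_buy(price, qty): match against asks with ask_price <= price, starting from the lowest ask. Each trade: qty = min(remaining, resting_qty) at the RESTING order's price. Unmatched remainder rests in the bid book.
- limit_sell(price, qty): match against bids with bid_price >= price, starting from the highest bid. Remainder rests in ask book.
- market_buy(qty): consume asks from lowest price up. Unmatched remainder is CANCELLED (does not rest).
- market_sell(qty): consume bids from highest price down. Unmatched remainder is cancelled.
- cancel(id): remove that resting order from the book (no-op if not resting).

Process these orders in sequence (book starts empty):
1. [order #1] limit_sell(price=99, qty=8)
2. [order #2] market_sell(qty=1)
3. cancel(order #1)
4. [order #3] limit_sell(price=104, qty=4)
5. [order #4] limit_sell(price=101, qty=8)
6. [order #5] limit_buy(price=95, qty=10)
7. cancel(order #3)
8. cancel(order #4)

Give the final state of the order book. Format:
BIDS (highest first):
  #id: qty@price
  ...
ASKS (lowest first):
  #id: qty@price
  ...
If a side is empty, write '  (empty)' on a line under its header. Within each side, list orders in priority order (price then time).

After op 1 [order #1] limit_sell(price=99, qty=8): fills=none; bids=[-] asks=[#1:8@99]
After op 2 [order #2] market_sell(qty=1): fills=none; bids=[-] asks=[#1:8@99]
After op 3 cancel(order #1): fills=none; bids=[-] asks=[-]
After op 4 [order #3] limit_sell(price=104, qty=4): fills=none; bids=[-] asks=[#3:4@104]
After op 5 [order #4] limit_sell(price=101, qty=8): fills=none; bids=[-] asks=[#4:8@101 #3:4@104]
After op 6 [order #5] limit_buy(price=95, qty=10): fills=none; bids=[#5:10@95] asks=[#4:8@101 #3:4@104]
After op 7 cancel(order #3): fills=none; bids=[#5:10@95] asks=[#4:8@101]
After op 8 cancel(order #4): fills=none; bids=[#5:10@95] asks=[-]

Answer: BIDS (highest first):
  #5: 10@95
ASKS (lowest first):
  (empty)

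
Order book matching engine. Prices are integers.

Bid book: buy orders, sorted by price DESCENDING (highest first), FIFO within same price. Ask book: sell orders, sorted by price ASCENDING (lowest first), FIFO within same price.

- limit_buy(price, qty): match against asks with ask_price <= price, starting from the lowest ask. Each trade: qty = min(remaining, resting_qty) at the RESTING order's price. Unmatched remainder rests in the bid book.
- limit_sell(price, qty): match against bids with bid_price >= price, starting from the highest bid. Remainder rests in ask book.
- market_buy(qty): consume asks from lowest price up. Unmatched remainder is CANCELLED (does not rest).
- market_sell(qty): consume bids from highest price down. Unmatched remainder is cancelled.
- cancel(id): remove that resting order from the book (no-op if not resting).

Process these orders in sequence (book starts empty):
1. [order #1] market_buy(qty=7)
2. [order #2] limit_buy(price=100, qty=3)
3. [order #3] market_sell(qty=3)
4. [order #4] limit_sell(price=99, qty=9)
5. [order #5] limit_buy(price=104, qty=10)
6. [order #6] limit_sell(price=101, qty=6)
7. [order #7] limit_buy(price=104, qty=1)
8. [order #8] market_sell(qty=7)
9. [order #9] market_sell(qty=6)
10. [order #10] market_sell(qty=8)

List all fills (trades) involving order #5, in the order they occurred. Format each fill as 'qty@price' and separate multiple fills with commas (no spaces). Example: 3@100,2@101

After op 1 [order #1] market_buy(qty=7): fills=none; bids=[-] asks=[-]
After op 2 [order #2] limit_buy(price=100, qty=3): fills=none; bids=[#2:3@100] asks=[-]
After op 3 [order #3] market_sell(qty=3): fills=#2x#3:3@100; bids=[-] asks=[-]
After op 4 [order #4] limit_sell(price=99, qty=9): fills=none; bids=[-] asks=[#4:9@99]
After op 5 [order #5] limit_buy(price=104, qty=10): fills=#5x#4:9@99; bids=[#5:1@104] asks=[-]
After op 6 [order #6] limit_sell(price=101, qty=6): fills=#5x#6:1@104; bids=[-] asks=[#6:5@101]
After op 7 [order #7] limit_buy(price=104, qty=1): fills=#7x#6:1@101; bids=[-] asks=[#6:4@101]
After op 8 [order #8] market_sell(qty=7): fills=none; bids=[-] asks=[#6:4@101]
After op 9 [order #9] market_sell(qty=6): fills=none; bids=[-] asks=[#6:4@101]
After op 10 [order #10] market_sell(qty=8): fills=none; bids=[-] asks=[#6:4@101]

Answer: 9@99,1@104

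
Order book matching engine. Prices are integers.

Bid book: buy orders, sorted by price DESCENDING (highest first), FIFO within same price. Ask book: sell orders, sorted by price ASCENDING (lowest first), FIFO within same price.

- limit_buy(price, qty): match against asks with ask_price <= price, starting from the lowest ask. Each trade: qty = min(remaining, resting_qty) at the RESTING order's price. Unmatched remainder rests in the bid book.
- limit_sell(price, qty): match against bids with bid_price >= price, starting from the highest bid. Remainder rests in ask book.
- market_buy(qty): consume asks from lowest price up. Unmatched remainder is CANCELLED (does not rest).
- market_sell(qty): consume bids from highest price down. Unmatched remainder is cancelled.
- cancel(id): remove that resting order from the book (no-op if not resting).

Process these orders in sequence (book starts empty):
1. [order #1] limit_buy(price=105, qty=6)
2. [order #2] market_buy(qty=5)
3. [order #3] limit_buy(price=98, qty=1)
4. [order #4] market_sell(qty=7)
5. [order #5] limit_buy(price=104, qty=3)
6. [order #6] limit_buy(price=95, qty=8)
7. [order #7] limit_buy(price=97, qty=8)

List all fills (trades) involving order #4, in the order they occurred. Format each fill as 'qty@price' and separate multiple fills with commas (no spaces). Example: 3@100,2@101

Answer: 6@105,1@98

Derivation:
After op 1 [order #1] limit_buy(price=105, qty=6): fills=none; bids=[#1:6@105] asks=[-]
After op 2 [order #2] market_buy(qty=5): fills=none; bids=[#1:6@105] asks=[-]
After op 3 [order #3] limit_buy(price=98, qty=1): fills=none; bids=[#1:6@105 #3:1@98] asks=[-]
After op 4 [order #4] market_sell(qty=7): fills=#1x#4:6@105 #3x#4:1@98; bids=[-] asks=[-]
After op 5 [order #5] limit_buy(price=104, qty=3): fills=none; bids=[#5:3@104] asks=[-]
After op 6 [order #6] limit_buy(price=95, qty=8): fills=none; bids=[#5:3@104 #6:8@95] asks=[-]
After op 7 [order #7] limit_buy(price=97, qty=8): fills=none; bids=[#5:3@104 #7:8@97 #6:8@95] asks=[-]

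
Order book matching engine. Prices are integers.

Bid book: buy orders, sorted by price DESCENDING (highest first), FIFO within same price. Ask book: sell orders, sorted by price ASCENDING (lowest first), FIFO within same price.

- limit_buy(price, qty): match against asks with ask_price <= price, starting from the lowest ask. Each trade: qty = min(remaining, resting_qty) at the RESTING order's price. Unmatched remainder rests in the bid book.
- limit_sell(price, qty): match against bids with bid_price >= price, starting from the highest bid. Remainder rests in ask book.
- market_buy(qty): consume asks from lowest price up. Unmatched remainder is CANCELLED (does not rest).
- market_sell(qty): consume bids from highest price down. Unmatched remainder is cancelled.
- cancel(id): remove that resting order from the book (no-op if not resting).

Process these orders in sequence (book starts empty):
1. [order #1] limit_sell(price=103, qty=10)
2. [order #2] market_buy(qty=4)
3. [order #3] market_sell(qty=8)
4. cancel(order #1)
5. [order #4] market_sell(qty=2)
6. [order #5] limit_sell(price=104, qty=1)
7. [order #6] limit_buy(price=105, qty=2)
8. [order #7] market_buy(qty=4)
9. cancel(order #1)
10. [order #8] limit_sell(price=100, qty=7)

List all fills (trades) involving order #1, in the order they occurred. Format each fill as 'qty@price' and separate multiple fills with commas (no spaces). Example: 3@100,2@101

Answer: 4@103

Derivation:
After op 1 [order #1] limit_sell(price=103, qty=10): fills=none; bids=[-] asks=[#1:10@103]
After op 2 [order #2] market_buy(qty=4): fills=#2x#1:4@103; bids=[-] asks=[#1:6@103]
After op 3 [order #3] market_sell(qty=8): fills=none; bids=[-] asks=[#1:6@103]
After op 4 cancel(order #1): fills=none; bids=[-] asks=[-]
After op 5 [order #4] market_sell(qty=2): fills=none; bids=[-] asks=[-]
After op 6 [order #5] limit_sell(price=104, qty=1): fills=none; bids=[-] asks=[#5:1@104]
After op 7 [order #6] limit_buy(price=105, qty=2): fills=#6x#5:1@104; bids=[#6:1@105] asks=[-]
After op 8 [order #7] market_buy(qty=4): fills=none; bids=[#6:1@105] asks=[-]
After op 9 cancel(order #1): fills=none; bids=[#6:1@105] asks=[-]
After op 10 [order #8] limit_sell(price=100, qty=7): fills=#6x#8:1@105; bids=[-] asks=[#8:6@100]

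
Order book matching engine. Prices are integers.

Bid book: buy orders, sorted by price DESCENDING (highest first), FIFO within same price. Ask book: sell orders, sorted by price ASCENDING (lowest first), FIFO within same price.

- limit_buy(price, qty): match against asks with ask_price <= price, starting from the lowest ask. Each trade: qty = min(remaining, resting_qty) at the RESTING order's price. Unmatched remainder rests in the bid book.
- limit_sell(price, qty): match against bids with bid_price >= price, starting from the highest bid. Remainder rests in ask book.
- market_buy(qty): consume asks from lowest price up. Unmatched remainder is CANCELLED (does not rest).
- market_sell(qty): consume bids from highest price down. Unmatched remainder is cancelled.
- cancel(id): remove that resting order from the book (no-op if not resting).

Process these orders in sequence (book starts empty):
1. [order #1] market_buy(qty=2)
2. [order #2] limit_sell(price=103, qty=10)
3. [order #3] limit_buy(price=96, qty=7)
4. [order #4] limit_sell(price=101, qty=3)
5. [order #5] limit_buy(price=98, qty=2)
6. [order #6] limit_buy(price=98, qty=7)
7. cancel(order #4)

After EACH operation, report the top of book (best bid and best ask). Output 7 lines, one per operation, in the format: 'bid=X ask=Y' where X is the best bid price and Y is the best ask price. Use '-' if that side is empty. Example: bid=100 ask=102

Answer: bid=- ask=-
bid=- ask=103
bid=96 ask=103
bid=96 ask=101
bid=98 ask=101
bid=98 ask=101
bid=98 ask=103

Derivation:
After op 1 [order #1] market_buy(qty=2): fills=none; bids=[-] asks=[-]
After op 2 [order #2] limit_sell(price=103, qty=10): fills=none; bids=[-] asks=[#2:10@103]
After op 3 [order #3] limit_buy(price=96, qty=7): fills=none; bids=[#3:7@96] asks=[#2:10@103]
After op 4 [order #4] limit_sell(price=101, qty=3): fills=none; bids=[#3:7@96] asks=[#4:3@101 #2:10@103]
After op 5 [order #5] limit_buy(price=98, qty=2): fills=none; bids=[#5:2@98 #3:7@96] asks=[#4:3@101 #2:10@103]
After op 6 [order #6] limit_buy(price=98, qty=7): fills=none; bids=[#5:2@98 #6:7@98 #3:7@96] asks=[#4:3@101 #2:10@103]
After op 7 cancel(order #4): fills=none; bids=[#5:2@98 #6:7@98 #3:7@96] asks=[#2:10@103]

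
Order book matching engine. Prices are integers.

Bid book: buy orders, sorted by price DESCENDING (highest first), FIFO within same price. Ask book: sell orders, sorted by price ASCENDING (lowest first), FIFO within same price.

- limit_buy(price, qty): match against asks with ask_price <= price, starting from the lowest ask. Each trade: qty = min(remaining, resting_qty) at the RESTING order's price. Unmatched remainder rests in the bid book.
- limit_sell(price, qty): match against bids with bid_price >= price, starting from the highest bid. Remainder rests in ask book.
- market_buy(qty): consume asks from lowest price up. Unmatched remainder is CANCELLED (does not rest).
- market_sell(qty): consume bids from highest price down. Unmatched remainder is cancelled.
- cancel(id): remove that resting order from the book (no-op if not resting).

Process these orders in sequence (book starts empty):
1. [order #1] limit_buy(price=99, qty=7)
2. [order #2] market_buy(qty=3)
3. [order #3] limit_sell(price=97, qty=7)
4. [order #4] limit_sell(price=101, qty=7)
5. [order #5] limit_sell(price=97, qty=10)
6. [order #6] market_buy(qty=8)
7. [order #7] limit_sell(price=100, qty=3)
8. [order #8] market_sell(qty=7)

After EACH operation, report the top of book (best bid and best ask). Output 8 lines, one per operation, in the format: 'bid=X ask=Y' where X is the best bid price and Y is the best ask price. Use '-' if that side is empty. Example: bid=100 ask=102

Answer: bid=99 ask=-
bid=99 ask=-
bid=- ask=-
bid=- ask=101
bid=- ask=97
bid=- ask=97
bid=- ask=97
bid=- ask=97

Derivation:
After op 1 [order #1] limit_buy(price=99, qty=7): fills=none; bids=[#1:7@99] asks=[-]
After op 2 [order #2] market_buy(qty=3): fills=none; bids=[#1:7@99] asks=[-]
After op 3 [order #3] limit_sell(price=97, qty=7): fills=#1x#3:7@99; bids=[-] asks=[-]
After op 4 [order #4] limit_sell(price=101, qty=7): fills=none; bids=[-] asks=[#4:7@101]
After op 5 [order #5] limit_sell(price=97, qty=10): fills=none; bids=[-] asks=[#5:10@97 #4:7@101]
After op 6 [order #6] market_buy(qty=8): fills=#6x#5:8@97; bids=[-] asks=[#5:2@97 #4:7@101]
After op 7 [order #7] limit_sell(price=100, qty=3): fills=none; bids=[-] asks=[#5:2@97 #7:3@100 #4:7@101]
After op 8 [order #8] market_sell(qty=7): fills=none; bids=[-] asks=[#5:2@97 #7:3@100 #4:7@101]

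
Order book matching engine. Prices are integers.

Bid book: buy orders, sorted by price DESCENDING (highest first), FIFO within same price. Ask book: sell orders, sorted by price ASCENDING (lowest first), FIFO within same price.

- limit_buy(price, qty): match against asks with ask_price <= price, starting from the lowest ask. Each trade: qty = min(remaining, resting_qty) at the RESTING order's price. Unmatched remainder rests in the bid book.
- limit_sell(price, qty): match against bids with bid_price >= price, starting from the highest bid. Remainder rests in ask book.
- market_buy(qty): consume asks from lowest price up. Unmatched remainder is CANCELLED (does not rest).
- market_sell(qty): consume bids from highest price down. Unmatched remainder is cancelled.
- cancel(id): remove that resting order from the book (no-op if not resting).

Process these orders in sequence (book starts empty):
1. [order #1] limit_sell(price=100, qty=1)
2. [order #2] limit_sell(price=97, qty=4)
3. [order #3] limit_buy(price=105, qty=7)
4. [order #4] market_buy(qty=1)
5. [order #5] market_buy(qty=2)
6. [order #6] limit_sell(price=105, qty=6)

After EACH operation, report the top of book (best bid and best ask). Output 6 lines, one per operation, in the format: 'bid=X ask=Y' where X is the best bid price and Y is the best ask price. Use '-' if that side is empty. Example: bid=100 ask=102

After op 1 [order #1] limit_sell(price=100, qty=1): fills=none; bids=[-] asks=[#1:1@100]
After op 2 [order #2] limit_sell(price=97, qty=4): fills=none; bids=[-] asks=[#2:4@97 #1:1@100]
After op 3 [order #3] limit_buy(price=105, qty=7): fills=#3x#2:4@97 #3x#1:1@100; bids=[#3:2@105] asks=[-]
After op 4 [order #4] market_buy(qty=1): fills=none; bids=[#3:2@105] asks=[-]
After op 5 [order #5] market_buy(qty=2): fills=none; bids=[#3:2@105] asks=[-]
After op 6 [order #6] limit_sell(price=105, qty=6): fills=#3x#6:2@105; bids=[-] asks=[#6:4@105]

Answer: bid=- ask=100
bid=- ask=97
bid=105 ask=-
bid=105 ask=-
bid=105 ask=-
bid=- ask=105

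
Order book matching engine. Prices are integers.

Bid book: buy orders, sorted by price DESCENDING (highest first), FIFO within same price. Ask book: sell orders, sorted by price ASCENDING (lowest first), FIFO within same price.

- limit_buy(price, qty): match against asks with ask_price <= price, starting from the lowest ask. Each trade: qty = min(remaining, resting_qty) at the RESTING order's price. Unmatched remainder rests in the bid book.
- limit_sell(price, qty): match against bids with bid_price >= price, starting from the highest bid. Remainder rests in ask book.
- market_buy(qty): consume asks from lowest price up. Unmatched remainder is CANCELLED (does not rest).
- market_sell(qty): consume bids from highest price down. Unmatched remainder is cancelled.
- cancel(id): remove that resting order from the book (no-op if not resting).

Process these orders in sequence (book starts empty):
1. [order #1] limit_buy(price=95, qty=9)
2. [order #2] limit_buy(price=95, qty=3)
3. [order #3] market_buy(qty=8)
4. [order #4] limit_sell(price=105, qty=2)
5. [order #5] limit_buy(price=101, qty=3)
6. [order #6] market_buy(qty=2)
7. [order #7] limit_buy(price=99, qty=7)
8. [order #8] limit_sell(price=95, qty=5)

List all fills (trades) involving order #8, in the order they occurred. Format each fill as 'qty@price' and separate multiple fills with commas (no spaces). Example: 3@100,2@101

Answer: 3@101,2@99

Derivation:
After op 1 [order #1] limit_buy(price=95, qty=9): fills=none; bids=[#1:9@95] asks=[-]
After op 2 [order #2] limit_buy(price=95, qty=3): fills=none; bids=[#1:9@95 #2:3@95] asks=[-]
After op 3 [order #3] market_buy(qty=8): fills=none; bids=[#1:9@95 #2:3@95] asks=[-]
After op 4 [order #4] limit_sell(price=105, qty=2): fills=none; bids=[#1:9@95 #2:3@95] asks=[#4:2@105]
After op 5 [order #5] limit_buy(price=101, qty=3): fills=none; bids=[#5:3@101 #1:9@95 #2:3@95] asks=[#4:2@105]
After op 6 [order #6] market_buy(qty=2): fills=#6x#4:2@105; bids=[#5:3@101 #1:9@95 #2:3@95] asks=[-]
After op 7 [order #7] limit_buy(price=99, qty=7): fills=none; bids=[#5:3@101 #7:7@99 #1:9@95 #2:3@95] asks=[-]
After op 8 [order #8] limit_sell(price=95, qty=5): fills=#5x#8:3@101 #7x#8:2@99; bids=[#7:5@99 #1:9@95 #2:3@95] asks=[-]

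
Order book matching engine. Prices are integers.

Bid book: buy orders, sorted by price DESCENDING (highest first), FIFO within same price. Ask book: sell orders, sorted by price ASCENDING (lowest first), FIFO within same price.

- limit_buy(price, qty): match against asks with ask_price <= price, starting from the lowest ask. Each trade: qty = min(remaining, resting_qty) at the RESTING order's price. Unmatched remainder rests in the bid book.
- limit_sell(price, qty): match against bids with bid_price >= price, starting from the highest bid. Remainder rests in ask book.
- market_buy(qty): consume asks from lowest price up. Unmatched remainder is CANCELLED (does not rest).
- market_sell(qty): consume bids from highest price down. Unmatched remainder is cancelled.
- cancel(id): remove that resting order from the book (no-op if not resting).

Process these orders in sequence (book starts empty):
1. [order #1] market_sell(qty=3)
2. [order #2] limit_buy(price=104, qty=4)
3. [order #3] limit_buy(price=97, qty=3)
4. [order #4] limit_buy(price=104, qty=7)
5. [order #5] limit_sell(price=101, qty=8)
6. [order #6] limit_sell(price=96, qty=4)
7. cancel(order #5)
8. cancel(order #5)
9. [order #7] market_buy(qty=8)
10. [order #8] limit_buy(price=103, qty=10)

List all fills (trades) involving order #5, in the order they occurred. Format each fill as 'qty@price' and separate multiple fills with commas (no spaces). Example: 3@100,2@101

Answer: 4@104,4@104

Derivation:
After op 1 [order #1] market_sell(qty=3): fills=none; bids=[-] asks=[-]
After op 2 [order #2] limit_buy(price=104, qty=4): fills=none; bids=[#2:4@104] asks=[-]
After op 3 [order #3] limit_buy(price=97, qty=3): fills=none; bids=[#2:4@104 #3:3@97] asks=[-]
After op 4 [order #4] limit_buy(price=104, qty=7): fills=none; bids=[#2:4@104 #4:7@104 #3:3@97] asks=[-]
After op 5 [order #5] limit_sell(price=101, qty=8): fills=#2x#5:4@104 #4x#5:4@104; bids=[#4:3@104 #3:3@97] asks=[-]
After op 6 [order #6] limit_sell(price=96, qty=4): fills=#4x#6:3@104 #3x#6:1@97; bids=[#3:2@97] asks=[-]
After op 7 cancel(order #5): fills=none; bids=[#3:2@97] asks=[-]
After op 8 cancel(order #5): fills=none; bids=[#3:2@97] asks=[-]
After op 9 [order #7] market_buy(qty=8): fills=none; bids=[#3:2@97] asks=[-]
After op 10 [order #8] limit_buy(price=103, qty=10): fills=none; bids=[#8:10@103 #3:2@97] asks=[-]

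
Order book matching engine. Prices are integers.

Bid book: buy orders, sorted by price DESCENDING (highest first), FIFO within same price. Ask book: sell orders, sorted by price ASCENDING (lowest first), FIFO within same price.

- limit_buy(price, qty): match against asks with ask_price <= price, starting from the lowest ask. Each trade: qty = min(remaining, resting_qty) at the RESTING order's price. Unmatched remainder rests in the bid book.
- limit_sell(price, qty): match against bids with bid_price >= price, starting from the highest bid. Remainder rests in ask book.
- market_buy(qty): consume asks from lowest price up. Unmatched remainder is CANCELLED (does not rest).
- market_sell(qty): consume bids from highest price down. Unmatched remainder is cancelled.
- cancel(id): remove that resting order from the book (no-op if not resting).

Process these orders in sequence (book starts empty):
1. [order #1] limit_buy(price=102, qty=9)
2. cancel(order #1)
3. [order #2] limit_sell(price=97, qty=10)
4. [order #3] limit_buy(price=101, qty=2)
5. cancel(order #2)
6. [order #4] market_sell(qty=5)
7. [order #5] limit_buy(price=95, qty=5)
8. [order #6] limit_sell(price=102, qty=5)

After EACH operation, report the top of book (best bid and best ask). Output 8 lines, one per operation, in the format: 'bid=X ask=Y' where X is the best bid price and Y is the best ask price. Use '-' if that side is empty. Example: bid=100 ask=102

After op 1 [order #1] limit_buy(price=102, qty=9): fills=none; bids=[#1:9@102] asks=[-]
After op 2 cancel(order #1): fills=none; bids=[-] asks=[-]
After op 3 [order #2] limit_sell(price=97, qty=10): fills=none; bids=[-] asks=[#2:10@97]
After op 4 [order #3] limit_buy(price=101, qty=2): fills=#3x#2:2@97; bids=[-] asks=[#2:8@97]
After op 5 cancel(order #2): fills=none; bids=[-] asks=[-]
After op 6 [order #4] market_sell(qty=5): fills=none; bids=[-] asks=[-]
After op 7 [order #5] limit_buy(price=95, qty=5): fills=none; bids=[#5:5@95] asks=[-]
After op 8 [order #6] limit_sell(price=102, qty=5): fills=none; bids=[#5:5@95] asks=[#6:5@102]

Answer: bid=102 ask=-
bid=- ask=-
bid=- ask=97
bid=- ask=97
bid=- ask=-
bid=- ask=-
bid=95 ask=-
bid=95 ask=102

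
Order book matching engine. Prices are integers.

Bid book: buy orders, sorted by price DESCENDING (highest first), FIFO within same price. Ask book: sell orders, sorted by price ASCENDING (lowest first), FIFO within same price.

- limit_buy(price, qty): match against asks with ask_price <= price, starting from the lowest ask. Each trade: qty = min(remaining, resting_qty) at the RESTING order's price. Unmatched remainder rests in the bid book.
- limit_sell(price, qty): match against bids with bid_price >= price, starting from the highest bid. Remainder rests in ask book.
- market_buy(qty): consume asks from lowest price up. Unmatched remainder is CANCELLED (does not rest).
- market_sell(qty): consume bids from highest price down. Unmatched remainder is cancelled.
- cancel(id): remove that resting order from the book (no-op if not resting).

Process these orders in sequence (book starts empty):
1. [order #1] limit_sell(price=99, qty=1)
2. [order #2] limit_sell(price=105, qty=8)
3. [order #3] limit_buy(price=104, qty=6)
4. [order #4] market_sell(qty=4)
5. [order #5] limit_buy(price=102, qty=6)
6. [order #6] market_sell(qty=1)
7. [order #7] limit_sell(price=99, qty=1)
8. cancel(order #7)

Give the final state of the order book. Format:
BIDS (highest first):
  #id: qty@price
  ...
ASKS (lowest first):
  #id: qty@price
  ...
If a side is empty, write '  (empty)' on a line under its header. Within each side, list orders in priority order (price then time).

Answer: BIDS (highest first):
  #5: 5@102
ASKS (lowest first):
  #2: 8@105

Derivation:
After op 1 [order #1] limit_sell(price=99, qty=1): fills=none; bids=[-] asks=[#1:1@99]
After op 2 [order #2] limit_sell(price=105, qty=8): fills=none; bids=[-] asks=[#1:1@99 #2:8@105]
After op 3 [order #3] limit_buy(price=104, qty=6): fills=#3x#1:1@99; bids=[#3:5@104] asks=[#2:8@105]
After op 4 [order #4] market_sell(qty=4): fills=#3x#4:4@104; bids=[#3:1@104] asks=[#2:8@105]
After op 5 [order #5] limit_buy(price=102, qty=6): fills=none; bids=[#3:1@104 #5:6@102] asks=[#2:8@105]
After op 6 [order #6] market_sell(qty=1): fills=#3x#6:1@104; bids=[#5:6@102] asks=[#2:8@105]
After op 7 [order #7] limit_sell(price=99, qty=1): fills=#5x#7:1@102; bids=[#5:5@102] asks=[#2:8@105]
After op 8 cancel(order #7): fills=none; bids=[#5:5@102] asks=[#2:8@105]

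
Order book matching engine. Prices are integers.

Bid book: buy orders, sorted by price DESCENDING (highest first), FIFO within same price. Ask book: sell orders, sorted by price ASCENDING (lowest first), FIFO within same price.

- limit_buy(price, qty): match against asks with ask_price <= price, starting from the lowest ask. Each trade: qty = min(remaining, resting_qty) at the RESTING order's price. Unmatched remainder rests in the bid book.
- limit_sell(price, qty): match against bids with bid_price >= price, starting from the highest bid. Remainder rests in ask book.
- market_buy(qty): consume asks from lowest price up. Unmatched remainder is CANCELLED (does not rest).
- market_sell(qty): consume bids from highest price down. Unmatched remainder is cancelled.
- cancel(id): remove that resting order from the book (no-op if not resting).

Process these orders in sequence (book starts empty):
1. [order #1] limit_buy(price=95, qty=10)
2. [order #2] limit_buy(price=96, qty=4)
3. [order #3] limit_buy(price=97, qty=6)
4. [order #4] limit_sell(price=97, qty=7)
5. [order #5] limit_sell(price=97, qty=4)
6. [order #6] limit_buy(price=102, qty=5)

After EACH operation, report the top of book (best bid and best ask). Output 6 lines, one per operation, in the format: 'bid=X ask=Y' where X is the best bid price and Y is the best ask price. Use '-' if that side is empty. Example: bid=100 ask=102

After op 1 [order #1] limit_buy(price=95, qty=10): fills=none; bids=[#1:10@95] asks=[-]
After op 2 [order #2] limit_buy(price=96, qty=4): fills=none; bids=[#2:4@96 #1:10@95] asks=[-]
After op 3 [order #3] limit_buy(price=97, qty=6): fills=none; bids=[#3:6@97 #2:4@96 #1:10@95] asks=[-]
After op 4 [order #4] limit_sell(price=97, qty=7): fills=#3x#4:6@97; bids=[#2:4@96 #1:10@95] asks=[#4:1@97]
After op 5 [order #5] limit_sell(price=97, qty=4): fills=none; bids=[#2:4@96 #1:10@95] asks=[#4:1@97 #5:4@97]
After op 6 [order #6] limit_buy(price=102, qty=5): fills=#6x#4:1@97 #6x#5:4@97; bids=[#2:4@96 #1:10@95] asks=[-]

Answer: bid=95 ask=-
bid=96 ask=-
bid=97 ask=-
bid=96 ask=97
bid=96 ask=97
bid=96 ask=-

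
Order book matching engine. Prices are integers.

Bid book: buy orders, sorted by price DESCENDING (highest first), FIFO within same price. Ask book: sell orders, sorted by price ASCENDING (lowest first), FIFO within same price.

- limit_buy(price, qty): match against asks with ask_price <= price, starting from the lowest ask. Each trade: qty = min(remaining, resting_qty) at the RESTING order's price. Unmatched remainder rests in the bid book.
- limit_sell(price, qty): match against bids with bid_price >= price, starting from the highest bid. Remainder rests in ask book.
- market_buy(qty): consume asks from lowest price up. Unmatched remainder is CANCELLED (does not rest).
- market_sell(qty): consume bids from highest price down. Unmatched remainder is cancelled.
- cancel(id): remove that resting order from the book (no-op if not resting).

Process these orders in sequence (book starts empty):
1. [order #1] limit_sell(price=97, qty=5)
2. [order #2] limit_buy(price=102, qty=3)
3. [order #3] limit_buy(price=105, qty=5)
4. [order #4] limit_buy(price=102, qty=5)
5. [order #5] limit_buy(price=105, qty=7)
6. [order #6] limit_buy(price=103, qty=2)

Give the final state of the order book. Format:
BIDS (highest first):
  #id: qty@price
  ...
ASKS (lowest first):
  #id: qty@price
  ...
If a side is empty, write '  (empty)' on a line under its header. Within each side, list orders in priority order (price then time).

After op 1 [order #1] limit_sell(price=97, qty=5): fills=none; bids=[-] asks=[#1:5@97]
After op 2 [order #2] limit_buy(price=102, qty=3): fills=#2x#1:3@97; bids=[-] asks=[#1:2@97]
After op 3 [order #3] limit_buy(price=105, qty=5): fills=#3x#1:2@97; bids=[#3:3@105] asks=[-]
After op 4 [order #4] limit_buy(price=102, qty=5): fills=none; bids=[#3:3@105 #4:5@102] asks=[-]
After op 5 [order #5] limit_buy(price=105, qty=7): fills=none; bids=[#3:3@105 #5:7@105 #4:5@102] asks=[-]
After op 6 [order #6] limit_buy(price=103, qty=2): fills=none; bids=[#3:3@105 #5:7@105 #6:2@103 #4:5@102] asks=[-]

Answer: BIDS (highest first):
  #3: 3@105
  #5: 7@105
  #6: 2@103
  #4: 5@102
ASKS (lowest first):
  (empty)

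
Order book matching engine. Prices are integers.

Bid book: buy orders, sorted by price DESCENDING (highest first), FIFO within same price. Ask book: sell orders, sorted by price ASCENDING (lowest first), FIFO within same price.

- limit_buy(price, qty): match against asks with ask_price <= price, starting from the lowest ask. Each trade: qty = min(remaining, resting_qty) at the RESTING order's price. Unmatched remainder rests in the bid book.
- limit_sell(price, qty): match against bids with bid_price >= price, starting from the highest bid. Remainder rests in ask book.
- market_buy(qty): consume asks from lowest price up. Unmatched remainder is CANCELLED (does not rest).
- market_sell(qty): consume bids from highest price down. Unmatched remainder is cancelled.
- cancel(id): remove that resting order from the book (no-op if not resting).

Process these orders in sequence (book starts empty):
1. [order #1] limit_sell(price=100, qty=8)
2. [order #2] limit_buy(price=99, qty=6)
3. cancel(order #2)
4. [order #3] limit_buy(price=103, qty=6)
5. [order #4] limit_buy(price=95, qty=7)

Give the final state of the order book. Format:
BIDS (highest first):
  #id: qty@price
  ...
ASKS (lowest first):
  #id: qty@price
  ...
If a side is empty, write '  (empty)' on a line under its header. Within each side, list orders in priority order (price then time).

Answer: BIDS (highest first):
  #4: 7@95
ASKS (lowest first):
  #1: 2@100

Derivation:
After op 1 [order #1] limit_sell(price=100, qty=8): fills=none; bids=[-] asks=[#1:8@100]
After op 2 [order #2] limit_buy(price=99, qty=6): fills=none; bids=[#2:6@99] asks=[#1:8@100]
After op 3 cancel(order #2): fills=none; bids=[-] asks=[#1:8@100]
After op 4 [order #3] limit_buy(price=103, qty=6): fills=#3x#1:6@100; bids=[-] asks=[#1:2@100]
After op 5 [order #4] limit_buy(price=95, qty=7): fills=none; bids=[#4:7@95] asks=[#1:2@100]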